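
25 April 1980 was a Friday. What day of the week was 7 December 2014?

From April 25, 1980 to April 25, 2014: 34 years, of which 8 contain a Feb 29 — 26×365 + 8×366 = 12418 days.
(2000 is a leap year (divisible by 400).)
April 2014: 30 − 25 = 5 days remain.
Then May (31), June (30), July (31), August (31), September (30), October (31), November (30): 31 + 30 + 31 + 31 + 30 + 31 + 30 = 214 days.
December 1–7, 2014: 7 days.
Residual: 226 days.
Total: 12644 days.
12644 mod 7 = 2, so 2 days after Friday is Sunday.

Sunday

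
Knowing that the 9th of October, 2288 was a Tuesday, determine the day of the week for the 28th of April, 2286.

Wednesday

Count forward from the earlier date (April 28, 2286) to the later (October 9, 2288):
April 2286: 30 − 28 = 2 days remain.
Then 29 full months totalling 884 days.
October 1–9, 2288: 9 days.
Total: 2 + 884 + 9 = 895 days.
895 mod 7 = 6, so 6 days before Tuesday is Wednesday.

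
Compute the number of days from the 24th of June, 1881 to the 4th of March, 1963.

From June 24, 1881 to June 24, 1962: 81 years, of which 19 contain a Feb 29 — 62×365 + 19×366 = 29584 days.
(1900 is not a leap year (divisible by 100 but not 400).)
June 1962: 30 − 24 = 6 days remain.
Then July (31), August (31), September (30), October (31), November (30), December (31), January (31), February 1963 (28): 31 + 31 + 30 + 31 + 30 + 31 + 31 + 28 = 243 days.
March 1–4, 1963: 4 days.
Residual: 253 days.
Total: 29837 days.

29837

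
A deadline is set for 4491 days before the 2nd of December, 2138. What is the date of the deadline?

the 16th of August, 2126

Count 4491 days before December 2, 2138:
From August 16, 2126 to August 16, 2138: 12 years, of which 3 contain a Feb 29 — 9×365 + 3×366 = 4383 days.
August 2138: 31 − 16 = 15 days remain.
Then September (30), October (31), November (30): 30 + 31 + 30 = 91 days.
December 1–2, 2138: 2 days.
Residual: 108 days.
Total: 4491 days.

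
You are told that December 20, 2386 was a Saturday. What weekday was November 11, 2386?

Tuesday

Count forward from the earlier date (November 11, 2386) to the later (December 20, 2386):
November 2386: 30 − 11 = 19 days remain.
December 1–20, 2386: 20 days.
Total: 19 + 20 = 39 days.
39 mod 7 = 4, so 4 days before Saturday is Tuesday.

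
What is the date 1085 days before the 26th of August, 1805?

the 6th of September, 1802

Count 1085 days before August 26, 1805:
September 6, 1802 → September 6, 1803: 365 days.
September 6, 1803 → September 6, 1804: 366 days (1804 is a leap year).
September 1804: 30 − 6 = 24 days remain.
Then 10 full months totalling 304 days.
August 1–26, 1805: 26 days.
Residual: 354 days.
Total: 1085 days.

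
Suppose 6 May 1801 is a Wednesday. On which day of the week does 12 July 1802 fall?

Monday

May 6, 1801 → May 6, 1802: 365 days.
May 1802: 31 − 6 = 25 days remain.
Then June (30): 30 days.
July 1–12, 1802: 12 days.
Residual: 67 days.
Total: 432 days.
432 mod 7 = 5, so 5 days after Wednesday is Monday.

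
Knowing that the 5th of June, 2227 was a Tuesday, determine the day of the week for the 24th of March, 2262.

From June 5, 2227 to June 5, 2261: 34 years, of which 9 contain a Feb 29 — 25×365 + 9×366 = 12419 days.
June 2261: 30 − 5 = 25 days remain.
Then July (31), August (31), September (30), October (31), November (30), December (31), January (31), February 2262 (28): 31 + 31 + 30 + 31 + 30 + 31 + 31 + 28 = 243 days.
March 1–24, 2262: 24 days.
Residual: 292 days.
Total: 12711 days.
12711 mod 7 = 6, so 6 days after Tuesday is Monday.

Monday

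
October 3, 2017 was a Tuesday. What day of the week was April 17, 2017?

Count forward from the earlier date (April 17, 2017) to the later (October 3, 2017):
April 2017: 30 − 17 = 13 days remain.
Then May (31), June (30), July (31), August (31), September (30): 31 + 30 + 31 + 31 + 30 = 153 days.
October 1–3, 2017: 3 days.
Total: 13 + 153 + 3 = 169 days.
169 mod 7 = 1, so 1 day before Tuesday is Monday.

Monday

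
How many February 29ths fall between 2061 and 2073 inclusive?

Years divisible by 4 in [2061, 2073]: 2064, 2068, 2072.
No century exceptions apply. Count: 3.

3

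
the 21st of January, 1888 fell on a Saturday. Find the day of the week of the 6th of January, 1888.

Friday

Count forward from the earlier date (January 6, 1888) to the later (January 21, 1888):
Within January 1888: 21 − 6 = 15 days.
15 mod 7 = 1, so 1 day before Saturday is Friday.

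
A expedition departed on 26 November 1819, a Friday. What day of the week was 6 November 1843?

Monday

Day-of-year of November 26, 1819: 330.
Day-of-year of November 6, 1843: 310.
1819 has 365 days, so 365 − 330 = 35 days remain in 1819.
Full years 1820–1842: 17 common + 6 leap = 17×365 + 6×366 = 8401 days.
Total: 35 + 8401 + 310 = 8746 days.
8746 mod 7 = 3, so 3 days after Friday is Monday.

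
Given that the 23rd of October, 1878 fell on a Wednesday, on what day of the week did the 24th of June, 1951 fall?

Day-of-year of October 23, 1878: 296.
Day-of-year of June 24, 1951: 175.
1878 has 365 days, so 365 − 296 = 69 days remain in 1878.
Full years 1879–1950: 55 common + 17 leap = 55×365 + 17×366 = 26297 days.
Total: 69 + 26297 + 175 = 26541 days.
26541 mod 7 = 4, so 4 days after Wednesday is Sunday.

Sunday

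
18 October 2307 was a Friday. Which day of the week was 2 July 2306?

Count forward from the earlier date (July 2, 2306) to the later (October 18, 2307):
July 2, 2306 → July 2, 2307: 365 days.
July 2307: 31 − 2 = 29 days remain.
Then August (31), September (30): 31 + 30 = 61 days.
October 1–18, 2307: 18 days.
Residual: 108 days.
Total: 473 days.
473 mod 7 = 4, so 4 days before Friday is Monday.

Monday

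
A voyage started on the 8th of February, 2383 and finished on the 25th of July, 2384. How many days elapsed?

February 8, 2383 → February 8, 2384: 365 days.
February 2384: 29 − 8 = 21 days remain (2384 is a leap year, so February has 29 days).
Then March (31), April (30), May (31), June (30): 31 + 30 + 31 + 30 = 122 days.
July 1–25, 2384: 25 days.
Residual: 168 days.
Total: 533 days.

533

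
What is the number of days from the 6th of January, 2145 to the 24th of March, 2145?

77

January 2145: 31 − 6 = 25 days remain.
Then February 2145 (28): 28 days.
March 1–24, 2145: 24 days.
Total: 25 + 28 + 24 = 77 days.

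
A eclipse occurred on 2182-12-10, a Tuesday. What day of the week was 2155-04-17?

Thursday

Count forward from the earlier date (April 17, 2155) to the later (December 10, 2182):
Day-of-year of April 17, 2155: 107.
Day-of-year of December 10, 2182: 344.
2155 has 365 days, so 365 − 107 = 258 days remain in 2155.
Full years 2156–2181: 19 common + 7 leap = 19×365 + 7×366 = 9497 days.
Total: 258 + 9497 + 344 = 10099 days.
10099 mod 7 = 5, so 5 days before Tuesday is Thursday.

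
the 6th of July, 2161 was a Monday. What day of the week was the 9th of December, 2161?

Wednesday

July 2161: 31 − 6 = 25 days remain.
Then August (31), September (30), October (31), November (30): 31 + 30 + 31 + 30 = 122 days.
December 1–9, 2161: 9 days.
Total: 25 + 122 + 9 = 156 days.
156 mod 7 = 2, so 2 days after Monday is Wednesday.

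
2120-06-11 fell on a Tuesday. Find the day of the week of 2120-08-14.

June 2120: 30 − 11 = 19 days remain.
Then July (31): 31 days.
August 1–14, 2120: 14 days.
Total: 19 + 31 + 14 = 64 days.
64 mod 7 = 1, so 1 day after Tuesday is Wednesday.

Wednesday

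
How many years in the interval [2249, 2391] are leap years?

34

Years divisible by 4: 2252, 2256, …, 2388 — 35 in all.
Of these, 2300 is divisible by 100 but not 400, so not leap.
Leap years: 35 − 1 = 34.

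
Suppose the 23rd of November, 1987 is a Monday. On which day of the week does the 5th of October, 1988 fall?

Day-of-year of November 23, 1987: 327.
Day-of-year of October 5, 1988: 279.
1987 has 365 days, so 365 − 327 = 38 days remain in 1987.
Total: 38 + 279 = 317 days.
317 mod 7 = 2, so 2 days after Monday is Wednesday.

Wednesday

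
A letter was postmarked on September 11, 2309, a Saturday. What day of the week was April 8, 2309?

Count forward from the earlier date (April 8, 2309) to the later (September 11, 2309):
April 2309: 30 − 8 = 22 days remain.
Then May (31), June (30), July (31), August (31): 31 + 30 + 31 + 31 = 123 days.
September 1–11, 2309: 11 days.
Total: 22 + 123 + 11 = 156 days.
156 mod 7 = 2, so 2 days before Saturday is Thursday.

Thursday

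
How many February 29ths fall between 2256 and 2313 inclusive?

14

Years divisible by 4: 2256, 2260, …, 2312 — 15 in all.
Of these, 2300 is divisible by 100 but not 400, so not leap.
Leap years: 15 − 1 = 14.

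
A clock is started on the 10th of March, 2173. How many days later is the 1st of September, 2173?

175

March 2173: 31 − 10 = 21 days remain.
Then April (30), May (31), June (30), July (31), August (31): 30 + 31 + 30 + 31 + 31 = 153 days.
September 1, 2173: 1 day.
Total: 21 + 153 + 1 = 175 days.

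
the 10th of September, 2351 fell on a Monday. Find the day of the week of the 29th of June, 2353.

Monday

Day-of-year of September 10, 2351: 253.
Day-of-year of June 29, 2353: 180.
2351 has 365 days, so 365 − 253 = 112 days remain in 2351.
Full years: 2352: 366. Sum = 366.
Total: 112 + 366 + 180 = 658 days.
658 is a multiple of 7, so the 29th of June, 2353 falls on the same weekday: Monday.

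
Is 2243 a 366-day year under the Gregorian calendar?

No

2243 is not a leap year.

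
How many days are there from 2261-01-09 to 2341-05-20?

29350

Day-of-year of January 9, 2261: 9.
Day-of-year of May 20, 2341: 140.
2261 has 365 days, so 365 − 9 = 356 days remain in 2261.
Full years 2262–2340: 60 common + 19 leap = 60×365 + 19×366 = 28854 days.
Total: 356 + 28854 + 140 = 29350 days.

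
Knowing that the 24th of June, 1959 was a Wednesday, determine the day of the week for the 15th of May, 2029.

Day-of-year of June 24, 1959: 175.
Day-of-year of May 15, 2029: 135.
1959 has 365 days, so 365 − 175 = 190 days remain in 1959.
Full years 1960–2028: 51 common + 18 leap = 51×365 + 18×366 = 25203 days.
Total: 190 + 25203 + 135 = 25528 days.
25528 mod 7 = 6, so 6 days after Wednesday is Tuesday.

Tuesday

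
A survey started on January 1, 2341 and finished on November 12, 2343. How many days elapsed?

January 1, 2341 → January 1, 2342: 365 days.
January 1, 2342 → January 1, 2343: 365 days.
January 2343: 31 − 1 = 30 days remain.
Then 9 full months totalling 273 days.
November 1–12, 2343: 12 days.
Residual: 315 days.
Total: 1045 days.

1045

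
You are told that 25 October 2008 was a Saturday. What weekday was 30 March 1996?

Count forward from the earlier date (March 30, 1996) to the later (October 25, 2008):
From March 30, 1996 to March 30, 2008: 12 years, of which 3 contain a Feb 29 — 9×365 + 3×366 = 4383 days.
(2000 is a leap year (divisible by 400).)
March 2008: 31 − 30 = 1 day remains.
Then April (30), May (31), June (30), July (31), August (31), September (30): 30 + 31 + 30 + 31 + 31 + 30 = 183 days.
October 1–25, 2008: 25 days.
Residual: 209 days.
Total: 4592 days.
4592 is a multiple of 7, so 30 March 1996 falls on the same weekday: Saturday.

Saturday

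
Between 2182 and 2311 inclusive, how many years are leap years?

Years divisible by 4: 2184, 2188, …, 2308 — 32 in all.
Of these, 2200, 2300 are divisible by 100 but not 400, so not leap.
Leap years: 32 − 2 = 30.

30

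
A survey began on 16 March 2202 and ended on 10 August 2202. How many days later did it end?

March 2202: 31 − 16 = 15 days remain.
Then April (30), May (31), June (30), July (31): 30 + 31 + 30 + 31 = 122 days.
August 1–10, 2202: 10 days.
Total: 15 + 122 + 10 = 147 days.

147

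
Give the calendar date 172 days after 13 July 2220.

1 January 2221

Count 172 days after July 13, 2220:
Day-of-year of July 13, 2220: 195.
Day-of-year of January 1, 2221: 1.
2220 has 366 days, so 366 − 195 = 171 days remain in 2220.
Total: 171 + 1 = 172 days.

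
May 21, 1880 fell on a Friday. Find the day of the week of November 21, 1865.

Tuesday

Count forward from the earlier date (November 21, 1865) to the later (May 21, 1880):
Day-of-year of November 21, 1865: 325.
Day-of-year of May 21, 1880: 142.
1865 has 365 days, so 365 − 325 = 40 days remain in 1865.
Full years 1866–1879: 11 common + 3 leap = 11×365 + 3×366 = 5113 days.
Total: 40 + 5113 + 142 = 5295 days.
5295 mod 7 = 3, so 3 days before Friday is Tuesday.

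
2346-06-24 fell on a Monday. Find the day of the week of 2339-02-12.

Count forward from the earlier date (February 12, 2339) to the later (June 24, 2346):
From February 12, 2339 to February 12, 2346: 7 years, of which 2 contain a Feb 29 — 5×365 + 2×366 = 2557 days.
February 2346: 28 − 12 = 16 days remain (2346 is not a leap year, so February has 28 days).
Then March (31), April (30), May (31): 31 + 30 + 31 = 92 days.
June 1–24, 2346: 24 days.
Residual: 132 days.
Total: 2689 days.
2689 mod 7 = 1, so 1 day before Monday is Sunday.

Sunday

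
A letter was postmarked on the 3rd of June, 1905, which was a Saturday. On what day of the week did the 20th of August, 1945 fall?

Monday

Day-of-year of June 3, 1905: 154.
Day-of-year of August 20, 1945: 232.
1905 has 365 days, so 365 − 154 = 211 days remain in 1905.
Full years 1906–1944: 29 common + 10 leap = 29×365 + 10×366 = 14245 days.
Total: 211 + 14245 + 232 = 14688 days.
14688 mod 7 = 2, so 2 days after Saturday is Monday.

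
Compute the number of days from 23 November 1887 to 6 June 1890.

926

November 23, 1887 → November 23, 1888: 366 days (1888 is a leap year).
November 23, 1888 → November 23, 1889: 365 days.
November 1889: 30 − 23 = 7 days remain.
Then December (31), January (31), February 1890 (28), March (31), April (30), May (31): 31 + 31 + 28 + 31 + 30 + 31 = 182 days.
June 1–6, 1890: 6 days.
Residual: 195 days.
Total: 926 days.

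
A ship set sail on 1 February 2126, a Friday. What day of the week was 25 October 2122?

Sunday

Count forward from the earlier date (October 25, 2122) to the later (February 1, 2126):
October 25, 2122 → October 25, 2123: 365 days.
October 25, 2123 → October 25, 2124: 366 days (2124 is a leap year).
October 25, 2124 → October 25, 2125: 365 days.
October 2125: 31 − 25 = 6 days remain.
Then November (30), December (31), January (31): 30 + 31 + 31 = 92 days.
February 1, 2126: 1 day (2126 is not a leap year).
Residual: 99 days.
Total: 1195 days.
1195 mod 7 = 5, so 5 days before Friday is Sunday.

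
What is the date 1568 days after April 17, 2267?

August 2, 2271

Count 1568 days after April 17, 2267:
Day-of-year of April 17, 2267: 107.
Day-of-year of August 2, 2271: 214.
2267 has 365 days, so 365 − 107 = 258 days remain in 2267.
Full years: 2268: 366; 2269: 365; 2270: 365. Sum = 1096.
Total: 258 + 1096 + 214 = 1568 days.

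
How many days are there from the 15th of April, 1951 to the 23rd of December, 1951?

252

April 1951: 30 − 15 = 15 days remain.
Then May (31), June (30), July (31), August (31), September (30), October (31), November (30): 31 + 30 + 31 + 31 + 30 + 31 + 30 = 214 days.
December 1–23, 1951: 23 days.
Total: 15 + 214 + 23 = 252 days.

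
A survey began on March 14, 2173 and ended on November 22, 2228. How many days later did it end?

From March 14, 2173 to March 14, 2228: 55 years, of which 13 contain a Feb 29 — 42×365 + 13×366 = 20088 days.
(2200 is not a leap year (divisible by 100 but not 400).)
March 2228: 31 − 14 = 17 days remain.
Then April (30), May (31), June (30), July (31), August (31), September (30), October (31): 30 + 31 + 30 + 31 + 31 + 30 + 31 = 214 days.
November 1–22, 2228: 22 days.
Residual: 253 days.
Total: 20341 days.

20341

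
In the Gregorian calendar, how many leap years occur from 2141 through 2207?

15

Years divisible by 4: 2144, 2148, …, 2204 — 16 in all.
Of these, 2200 is divisible by 100 but not 400, so not leap.
Leap years: 16 − 1 = 15.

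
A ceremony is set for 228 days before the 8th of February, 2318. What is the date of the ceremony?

the 25th of June, 2317

Count 228 days before February 8, 2318:
June 2317: 30 − 25 = 5 days remain.
Then July (31), August (31), September (30), October (31), November (30), December (31), January (31): 31 + 31 + 30 + 31 + 30 + 31 + 31 = 215 days.
February 1–8, 2318: 8 days (2318 is not a leap year).
Total: 5 + 215 + 8 = 228 days.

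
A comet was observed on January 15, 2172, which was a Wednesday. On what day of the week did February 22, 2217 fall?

From January 15, 2172 to January 15, 2217: 45 years, of which 11 contain a Feb 29 — 34×365 + 11×366 = 16436 days.
(2200 is not a leap year (divisible by 100 but not 400).)
January 2217: 31 − 15 = 16 days remain.
February 1–22, 2217: 22 days (2217 is not a leap year).
Residual: 38 days.
Total: 16474 days.
16474 mod 7 = 3, so 3 days after Wednesday is Saturday.

Saturday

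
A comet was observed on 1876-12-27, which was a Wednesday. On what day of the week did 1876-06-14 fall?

Wednesday

Count forward from the earlier date (June 14, 1876) to the later (December 27, 1876):
June 1876: 30 − 14 = 16 days remain.
Then July (31), August (31), September (30), October (31), November (30): 31 + 31 + 30 + 31 + 30 = 153 days.
December 1–27, 1876: 27 days.
Total: 16 + 153 + 27 = 196 days.
196 is a multiple of 7, so 1876-06-14 falls on the same weekday: Wednesday.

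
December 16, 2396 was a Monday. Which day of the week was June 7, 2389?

Count forward from the earlier date (June 7, 2389) to the later (December 16, 2396):
From June 7, 2389 to June 7, 2396: 7 years, of which 2 contain a Feb 29 — 5×365 + 2×366 = 2557 days.
June 2396: 30 − 7 = 23 days remain.
Then July (31), August (31), September (30), October (31), November (30): 31 + 31 + 30 + 31 + 30 = 153 days.
December 1–16, 2396: 16 days.
Residual: 192 days.
Total: 2749 days.
2749 mod 7 = 5, so 5 days before Monday is Wednesday.

Wednesday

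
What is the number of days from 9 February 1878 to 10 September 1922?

From February 9, 1878 to February 9, 1922: 44 years, of which 10 contain a Feb 29 — 34×365 + 10×366 = 16070 days.
(1900 is not a leap year (divisible by 100 but not 400).)
February 1922: 28 − 9 = 19 days remain (1922 is not a leap year, so February has 28 days).
Then March (31), April (30), May (31), June (30), July (31), August (31): 31 + 30 + 31 + 30 + 31 + 31 = 184 days.
September 1–10, 1922: 10 days.
Residual: 213 days.
Total: 16283 days.

16283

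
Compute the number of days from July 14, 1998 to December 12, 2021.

8552

Day-of-year of July 14, 1998: 195.
Day-of-year of December 12, 2021: 346.
1998 has 365 days, so 365 − 195 = 170 days remain in 1998.
Full years 1999–2020: 16 common + 6 leap = 16×365 + 6×366 = 8036 days.
Total: 170 + 8036 + 346 = 8552 days.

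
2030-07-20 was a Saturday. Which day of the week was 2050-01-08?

Saturday

From July 20, 2030 to July 20, 2049: 19 years, of which 5 contain a Feb 29 — 14×365 + 5×366 = 6940 days.
July 2049: 31 − 20 = 11 days remain.
Then August (31), September (30), October (31), November (30), December (31): 31 + 30 + 31 + 30 + 31 = 153 days.
January 1–8, 2050: 8 days.
Residual: 172 days.
Total: 7112 days.
7112 is a multiple of 7, so 2050-01-08 falls on the same weekday: Saturday.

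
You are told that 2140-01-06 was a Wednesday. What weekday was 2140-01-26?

Tuesday

Within January 2140: 26 − 6 = 20 days.
20 mod 7 = 6, so 6 days after Wednesday is Tuesday.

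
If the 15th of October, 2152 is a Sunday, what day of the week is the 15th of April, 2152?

Saturday

Count forward from the earlier date (April 15, 2152) to the later (October 15, 2152):
April 2152: 30 − 15 = 15 days remain.
Then May (31), June (30), July (31), August (31), September (30): 31 + 30 + 31 + 31 + 30 = 153 days.
October 1–15, 2152: 15 days.
Total: 15 + 153 + 15 = 183 days.
183 mod 7 = 1, so 1 day before Sunday is Saturday.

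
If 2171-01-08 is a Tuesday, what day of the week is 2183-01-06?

From January 8, 2171 to January 8, 2182: 11 years, of which 3 contain a Feb 29 — 8×365 + 3×366 = 4018 days.
January 2182: 31 − 8 = 23 days remain.
Then 11 full months totalling 334 days.
January 1–6, 2183: 6 days.
Residual: 363 days.
Total: 4381 days.
4381 mod 7 = 6, so 6 days after Tuesday is Monday.

Monday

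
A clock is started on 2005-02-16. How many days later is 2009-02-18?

February 16, 2005 → February 16, 2006: 365 days.
February 16, 2006 → February 16, 2007: 365 days.
February 16, 2007 → February 16, 2008: 365 days.
February 16, 2008 → February 16, 2009: 366 days (2008 is a leap year).
Within February 2009: 18 − 16 = 2 days.
Total: 1463 days.

1463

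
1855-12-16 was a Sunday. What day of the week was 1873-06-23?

Monday

From December 16, 1855 to December 16, 1872: 17 years, of which 5 contain a Feb 29 — 12×365 + 5×366 = 6210 days.
December 1872: 31 − 16 = 15 days remain.
Then January (31), February 1873 (28), March (31), April (30), May (31): 31 + 28 + 31 + 30 + 31 = 151 days.
June 1–23, 1873: 23 days.
Residual: 189 days.
Total: 6399 days.
6399 mod 7 = 1, so 1 day after Sunday is Monday.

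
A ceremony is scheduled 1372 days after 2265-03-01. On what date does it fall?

2268-12-02

Count 1372 days after March 1, 2265:
March 1, 2265 → March 1, 2266: 365 days.
March 1, 2266 → March 1, 2267: 365 days.
March 1, 2267 → March 1, 2268: 366 days (2268 is a leap year).
March 2268: 31 − 1 = 30 days remain.
Then April (30), May (31), June (30), July (31), August (31), September (30), October (31), November (30): 30 + 31 + 30 + 31 + 31 + 30 + 31 + 30 = 244 days.
December 1–2, 2268: 2 days.
Residual: 276 days.
Total: 1372 days.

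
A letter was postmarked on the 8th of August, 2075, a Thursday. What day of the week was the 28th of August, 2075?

Wednesday

Within August 2075: 28 − 8 = 20 days.
20 mod 7 = 6, so 6 days after Thursday is Wednesday.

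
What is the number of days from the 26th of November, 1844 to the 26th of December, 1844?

30

November 1844: 30 − 26 = 4 days remain.
December 1–26, 1844: 26 days.
Total: 4 + 26 = 30 days.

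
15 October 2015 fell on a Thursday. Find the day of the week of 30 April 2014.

Count forward from the earlier date (April 30, 2014) to the later (October 15, 2015):
April 2014: 30 − 30 = 0 days remain.
Then 17 full months totalling 518 days.
October 1–15, 2015: 15 days.
Total: 0 + 518 + 15 = 533 days.
533 mod 7 = 1, so 1 day before Thursday is Wednesday.

Wednesday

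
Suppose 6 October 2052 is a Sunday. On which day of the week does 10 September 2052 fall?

Count forward from the earlier date (September 10, 2052) to the later (October 6, 2052):
September 2052: 30 − 10 = 20 days remain.
October 1–6, 2052: 6 days.
Total: 20 + 6 = 26 days.
26 mod 7 = 5, so 5 days before Sunday is Tuesday.

Tuesday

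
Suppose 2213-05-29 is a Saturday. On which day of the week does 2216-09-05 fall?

Thursday

May 29, 2213 → May 29, 2214: 365 days.
May 29, 2214 → May 29, 2215: 365 days.
May 29, 2215 → May 29, 2216: 366 days (2216 is a leap year).
May 2216: 31 − 29 = 2 days remain.
Then June (30), July (31), August (31): 30 + 31 + 31 = 92 days.
September 1–5, 2216: 5 days.
Residual: 99 days.
Total: 1195 days.
1195 mod 7 = 5, so 5 days after Saturday is Thursday.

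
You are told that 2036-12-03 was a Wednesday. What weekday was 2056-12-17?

Sunday

From December 3, 2036 to December 3, 2056: 20 years, of which 5 contain a Feb 29 — 15×365 + 5×366 = 7305 days.
Within December 2056: 17 − 3 = 14 days.
Total: 7319 days.
7319 mod 7 = 4, so 4 days after Wednesday is Sunday.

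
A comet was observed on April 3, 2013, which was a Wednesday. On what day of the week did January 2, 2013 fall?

Count forward from the earlier date (January 2, 2013) to the later (April 3, 2013):
January 2013: 31 − 2 = 29 days remain.
Then February 2013 (28), March (31): 28 + 31 = 59 days.
April 1–3, 2013: 3 days.
Total: 29 + 59 + 3 = 91 days.
91 is a multiple of 7, so January 2, 2013 falls on the same weekday: Wednesday.

Wednesday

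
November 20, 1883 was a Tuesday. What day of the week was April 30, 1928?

Monday

From November 20, 1883 to November 20, 1927: 44 years, of which 10 contain a Feb 29 — 34×365 + 10×366 = 16070 days.
(1900 is not a leap year (divisible by 100 but not 400).)
November 1927: 30 − 20 = 10 days remain.
Then December (31), January (31), February 1928 (29), March (31): 31 + 31 + 29 + 31 = 122 days.
April 1–30, 1928: 30 days.
Residual: 162 days.
Total: 16232 days.
16232 mod 7 = 6, so 6 days after Tuesday is Monday.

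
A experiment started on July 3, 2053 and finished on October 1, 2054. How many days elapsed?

July 2053: 31 − 3 = 28 days remain.
Then 14 full months totalling 426 days.
October 1, 2054: 1 day.
Total: 28 + 426 + 1 = 455 days.

455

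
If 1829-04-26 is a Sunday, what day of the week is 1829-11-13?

April 1829: 30 − 26 = 4 days remain.
Then May (31), June (30), July (31), August (31), September (30), October (31): 31 + 30 + 31 + 31 + 30 + 31 = 184 days.
November 1–13, 1829: 13 days.
Total: 4 + 184 + 13 = 201 days.
201 mod 7 = 5, so 5 days after Sunday is Friday.

Friday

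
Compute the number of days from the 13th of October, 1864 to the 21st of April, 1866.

October 13, 1864 → October 13, 1865: 365 days.
October 1865: 31 − 13 = 18 days remain.
Then November (30), December (31), January (31), February 1866 (28), March (31): 30 + 31 + 31 + 28 + 31 = 151 days.
April 1–21, 1866: 21 days.
Residual: 190 days.
Total: 555 days.

555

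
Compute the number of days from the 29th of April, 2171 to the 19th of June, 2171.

April 2171: 30 − 29 = 1 day remains.
Then May (31): 31 days.
June 1–19, 2171: 19 days.
Total: 1 + 31 + 19 = 51 days.

51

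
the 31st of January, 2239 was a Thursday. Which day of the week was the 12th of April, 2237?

Count forward from the earlier date (April 12, 2237) to the later (January 31, 2239):
April 2237: 30 − 12 = 18 days remain.
Then 20 full months totalling 610 days.
January 1–31, 2239: 31 days.
Total: 18 + 610 + 31 = 659 days.
659 mod 7 = 1, so 1 day before Thursday is Wednesday.

Wednesday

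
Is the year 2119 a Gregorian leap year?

2119 is not a leap year.

No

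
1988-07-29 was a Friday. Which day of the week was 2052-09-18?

Day-of-year of July 29, 1988: 211.
Day-of-year of September 18, 2052: 262.
1988 has 366 days, so 366 − 211 = 155 days remain in 1988.
Full years 1989–2051: 48 common + 15 leap = 48×365 + 15×366 = 23010 days.
Total: 155 + 23010 + 262 = 23427 days.
23427 mod 7 = 5, so 5 days after Friday is Wednesday.

Wednesday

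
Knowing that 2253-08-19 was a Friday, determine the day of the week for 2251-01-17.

Friday

Count forward from the earlier date (January 17, 2251) to the later (August 19, 2253):
Day-of-year of January 17, 2251: 17.
Day-of-year of August 19, 2253: 231.
2251 has 365 days, so 365 − 17 = 348 days remain in 2251.
Full years: 2252: 366. Sum = 366.
Total: 348 + 366 + 231 = 945 days.
945 is a multiple of 7, so 2251-01-17 falls on the same weekday: Friday.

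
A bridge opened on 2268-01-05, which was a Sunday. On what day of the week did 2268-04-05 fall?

January 2268: 31 − 5 = 26 days remain.
Then February 2268 (29), March (31): 29 + 31 = 60 days.
April 1–5, 2268: 5 days.
Total: 26 + 60 + 5 = 91 days.
91 is a multiple of 7, so 2268-04-05 falls on the same weekday: Sunday.

Sunday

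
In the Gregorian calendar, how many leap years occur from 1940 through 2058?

30

Years divisible by 4: 1940, 1944, …, 2056 — 30 in all.
2000 is divisible by 400, so still leap.
No century exceptions apply. Count: 30.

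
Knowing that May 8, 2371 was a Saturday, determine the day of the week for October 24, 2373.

May 8, 2371 → May 8, 2372: 366 days (2372 is a leap year).
May 8, 2372 → May 8, 2373: 365 days.
May 2373: 31 − 8 = 23 days remain.
Then June (30), July (31), August (31), September (30): 30 + 31 + 31 + 30 = 122 days.
October 1–24, 2373: 24 days.
Residual: 169 days.
Total: 900 days.
900 mod 7 = 4, so 4 days after Saturday is Wednesday.

Wednesday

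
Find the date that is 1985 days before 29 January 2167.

23 August 2161

Count 1985 days before January 29, 2167:
August 23, 2161 → August 23, 2162: 365 days.
August 23, 2162 → August 23, 2163: 365 days.
August 23, 2163 → August 23, 2164: 366 days (2164 is a leap year).
August 23, 2164 → August 23, 2165: 365 days.
August 23, 2165 → August 23, 2166: 365 days.
August 2166: 31 − 23 = 8 days remain.
Then September (30), October (31), November (30), December (31): 30 + 31 + 30 + 31 = 122 days.
January 1–29, 2167: 29 days.
Residual: 159 days.
Total: 1985 days.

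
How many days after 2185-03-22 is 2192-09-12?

2731

From March 22, 2185 to March 22, 2192: 7 years, of which 2 contain a Feb 29 — 5×365 + 2×366 = 2557 days.
March 2192: 31 − 22 = 9 days remain.
Then April (30), May (31), June (30), July (31), August (31): 30 + 31 + 30 + 31 + 31 = 153 days.
September 1–12, 2192: 12 days.
Residual: 174 days.
Total: 2731 days.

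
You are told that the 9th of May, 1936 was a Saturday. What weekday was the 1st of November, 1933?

Wednesday

Count forward from the earlier date (November 1, 1933) to the later (May 9, 1936):
November 1, 1933 → November 1, 1934: 365 days.
November 1, 1934 → November 1, 1935: 365 days.
November 1935: 30 − 1 = 29 days remain.
Then December (31), January (31), February 1936 (29), March (31), April (30): 31 + 31 + 29 + 31 + 30 = 152 days.
May 1–9, 1936: 9 days.
Residual: 190 days.
Total: 920 days.
920 mod 7 = 3, so 3 days before Saturday is Wednesday.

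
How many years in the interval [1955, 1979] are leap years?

Years divisible by 4 in [1955, 1979]: 1956, 1960, 1964, 1968, 1972, 1976.
No century exceptions apply. Count: 6.

6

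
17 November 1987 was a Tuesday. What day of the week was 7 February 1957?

Thursday

Count forward from the earlier date (February 7, 1957) to the later (November 17, 1987):
From February 7, 1957 to February 7, 1987: 30 years, of which 7 contain a Feb 29 — 23×365 + 7×366 = 10957 days.
February 1987: 28 − 7 = 21 days remain (1987 is not a leap year, so February has 28 days).
Then March (31), April (30), May (31), June (30), July (31), August (31), September (30), October (31): 31 + 30 + 31 + 30 + 31 + 31 + 30 + 31 = 245 days.
November 1–17, 1987: 17 days.
Residual: 283 days.
Total: 11240 days.
11240 mod 7 = 5, so 5 days before Tuesday is Thursday.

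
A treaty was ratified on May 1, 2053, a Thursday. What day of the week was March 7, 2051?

Tuesday

Count forward from the earlier date (March 7, 2051) to the later (May 1, 2053):
March 2051: 31 − 7 = 24 days remain.
Then 25 full months totalling 761 days.
May 1, 2053: 1 day.
Total: 24 + 761 + 1 = 786 days.
786 mod 7 = 2, so 2 days before Thursday is Tuesday.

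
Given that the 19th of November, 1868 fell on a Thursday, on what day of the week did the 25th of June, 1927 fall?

Day-of-year of November 19, 1868: 324.
Day-of-year of June 25, 1927: 176.
1868 has 366 days, so 366 − 324 = 42 days remain in 1868.
Full years 1869–1926: 45 common + 13 leap = 45×365 + 13×366 = 21183 days.
Total: 42 + 21183 + 176 = 21401 days.
21401 mod 7 = 2, so 2 days after Thursday is Saturday.

Saturday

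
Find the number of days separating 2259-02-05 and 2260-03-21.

Day-of-year of February 5, 2259: 36.
Day-of-year of March 21, 2260: 81.
2259 has 365 days, so 365 − 36 = 329 days remain in 2259.
Total: 329 + 81 = 410 days.

410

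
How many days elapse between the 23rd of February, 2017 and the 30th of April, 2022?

1892

February 23, 2017 → February 23, 2018: 365 days.
February 23, 2018 → February 23, 2019: 365 days.
February 23, 2019 → February 23, 2020: 365 days.
February 23, 2020 → February 23, 2021: 366 days (2020 is a leap year).
February 23, 2021 → February 23, 2022: 365 days.
February 2022: 28 − 23 = 5 days remain (2022 is not a leap year, so February has 28 days).
Then March (31): 31 days.
April 1–30, 2022: 30 days.
Residual: 66 days.
Total: 1892 days.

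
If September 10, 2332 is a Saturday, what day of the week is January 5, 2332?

Count forward from the earlier date (January 5, 2332) to the later (September 10, 2332):
January 2332: 31 − 5 = 26 days remain.
Then February 2332 (29), March (31), April (30), May (31), June (30), July (31), August (31): 29 + 31 + 30 + 31 + 30 + 31 + 31 = 213 days.
September 1–10, 2332: 10 days.
Total: 26 + 213 + 10 = 249 days.
249 mod 7 = 4, so 4 days before Saturday is Tuesday.

Tuesday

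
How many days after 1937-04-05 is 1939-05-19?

April 1937: 30 − 5 = 25 days remain.
Then 24 full months totalling 730 days.
May 1–19, 1939: 19 days.
Total: 25 + 730 + 19 = 774 days.

774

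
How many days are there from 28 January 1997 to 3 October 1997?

248

January 1997: 31 − 28 = 3 days remain.
Then February 1997 (28), March (31), April (30), May (31), June (30), July (31), August (31), September (30): 28 + 31 + 30 + 31 + 30 + 31 + 31 + 30 = 242 days.
October 1–3, 1997: 3 days.
Total: 3 + 242 + 3 = 248 days.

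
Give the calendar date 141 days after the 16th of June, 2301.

the 4th of November, 2301

Count 141 days after June 16, 2301:
June 2301: 30 − 16 = 14 days remain.
Then July (31), August (31), September (30), October (31): 31 + 31 + 30 + 31 = 123 days.
November 1–4, 2301: 4 days.
Total: 14 + 123 + 4 = 141 days.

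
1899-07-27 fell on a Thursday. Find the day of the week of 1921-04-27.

Wednesday

From July 27, 1899 to July 27, 1920: 21 years, of which 5 contain a Feb 29 — 16×365 + 5×366 = 7670 days.
(1900 is not a leap year (divisible by 100 but not 400).)
July 1920: 31 − 27 = 4 days remain.
Then August (31), September (30), October (31), November (30), December (31), January (31), February 1921 (28), March (31): 31 + 30 + 31 + 30 + 31 + 31 + 28 + 31 = 243 days.
April 1–27, 1921: 27 days.
Residual: 274 days.
Total: 7944 days.
7944 mod 7 = 6, so 6 days after Thursday is Wednesday.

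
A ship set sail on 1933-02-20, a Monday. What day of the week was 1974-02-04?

Monday

From February 20, 1933 to February 20, 1973: 40 years, of which 10 contain a Feb 29 — 30×365 + 10×366 = 14610 days.
February 1973: 28 − 20 = 8 days remain (1973 is not a leap year, so February has 28 days).
Then 11 full months totalling 337 days.
February 1–4, 1974: 4 days (1974 is not a leap year).
Residual: 349 days.
Total: 14959 days.
14959 is a multiple of 7, so 1974-02-04 falls on the same weekday: Monday.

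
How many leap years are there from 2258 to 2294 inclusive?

Years divisible by 4 in [2258, 2294]: 2260, 2264, 2268, 2272, 2276, 2280, 2284, 2288, 2292.
No century exceptions apply. Count: 9.

9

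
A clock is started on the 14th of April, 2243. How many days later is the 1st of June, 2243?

April 2243: 30 − 14 = 16 days remain.
Then May (31): 31 days.
June 1, 2243: 1 day.
Total: 16 + 31 + 1 = 48 days.

48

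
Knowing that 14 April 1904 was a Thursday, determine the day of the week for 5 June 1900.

Tuesday

Count forward from the earlier date (June 5, 1900) to the later (April 14, 1904):
June 5, 1900 → June 5, 1901: 365 days.
June 5, 1901 → June 5, 1902: 365 days.
June 5, 1902 → June 5, 1903: 365 days.
June 1903: 30 − 5 = 25 days remain.
Then 9 full months totalling 275 days.
April 1–14, 1904: 14 days.
Residual: 314 days.
Total: 1409 days.
1409 mod 7 = 2, so 2 days before Thursday is Tuesday.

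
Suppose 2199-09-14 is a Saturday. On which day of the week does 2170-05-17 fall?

Count forward from the earlier date (May 17, 2170) to the later (September 14, 2199):
Day-of-year of May 17, 2170: 137.
Day-of-year of September 14, 2199: 257.
2170 has 365 days, so 365 − 137 = 228 days remain in 2170.
Full years 2171–2198: 21 common + 7 leap = 21×365 + 7×366 = 10227 days.
Total: 228 + 10227 + 257 = 10712 days.
10712 mod 7 = 2, so 2 days before Saturday is Thursday.

Thursday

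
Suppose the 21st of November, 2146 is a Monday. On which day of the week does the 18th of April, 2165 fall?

From November 21, 2146 to November 21, 2164: 18 years, of which 5 contain a Feb 29 — 13×365 + 5×366 = 6575 days.
November 2164: 30 − 21 = 9 days remain.
Then December (31), January (31), February 2165 (28), March (31): 31 + 31 + 28 + 31 = 121 days.
April 1–18, 2165: 18 days.
Residual: 148 days.
Total: 6723 days.
6723 mod 7 = 3, so 3 days after Monday is Thursday.

Thursday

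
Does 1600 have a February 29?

Yes

1600 is a leap year (divisible by 400).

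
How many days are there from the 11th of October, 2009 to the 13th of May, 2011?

October 2009: 31 − 11 = 20 days remain.
Then 18 full months totalling 546 days.
May 1–13, 2011: 13 days.
Total: 20 + 546 + 13 = 579 days.

579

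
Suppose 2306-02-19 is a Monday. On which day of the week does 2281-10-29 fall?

Saturday

Count forward from the earlier date (October 29, 2281) to the later (February 19, 2306):
Day-of-year of October 29, 2281: 302.
Day-of-year of February 19, 2306: 50.
2281 has 365 days, so 365 − 302 = 63 days remain in 2281.
Full years 2282–2305: 19 common + 5 leap = 19×365 + 5×366 = 8765 days.
Total: 63 + 8765 + 50 = 8878 days.
8878 mod 7 = 2, so 2 days before Monday is Saturday.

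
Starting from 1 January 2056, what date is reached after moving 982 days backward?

24 April 2053

Count 982 days before January 1, 2056:
April 24, 2053 → April 24, 2054: 365 days.
April 24, 2054 → April 24, 2055: 365 days.
April 2055: 30 − 24 = 6 days remain.
Then May (31), June (30), July (31), August (31), September (30), October (31), November (30), December (31): 31 + 30 + 31 + 31 + 30 + 31 + 30 + 31 = 245 days.
January 1, 2056: 1 day.
Residual: 252 days.
Total: 982 days.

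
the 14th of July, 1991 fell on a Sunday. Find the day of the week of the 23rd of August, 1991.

July 1991: 31 − 14 = 17 days remain.
August 1–23, 1991: 23 days.
Total: 17 + 23 = 40 days.
40 mod 7 = 5, so 5 days after Sunday is Friday.

Friday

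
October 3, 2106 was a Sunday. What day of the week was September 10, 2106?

Friday

Count forward from the earlier date (September 10, 2106) to the later (October 3, 2106):
September 2106: 30 − 10 = 20 days remain.
October 1–3, 2106: 3 days.
Total: 20 + 3 = 23 days.
23 mod 7 = 2, so 2 days before Sunday is Friday.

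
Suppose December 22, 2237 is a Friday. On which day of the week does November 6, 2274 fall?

Friday

From December 22, 2237 to December 22, 2273: 36 years, of which 9 contain a Feb 29 — 27×365 + 9×366 = 13149 days.
December 2273: 31 − 22 = 9 days remain.
Then 10 full months totalling 304 days.
November 1–6, 2274: 6 days.
Residual: 319 days.
Total: 13468 days.
13468 is a multiple of 7, so November 6, 2274 falls on the same weekday: Friday.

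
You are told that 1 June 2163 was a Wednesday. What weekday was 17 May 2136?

Thursday

Count forward from the earlier date (May 17, 2136) to the later (June 1, 2163):
From May 17, 2136 to May 17, 2163: 27 years, of which 6 contain a Feb 29 — 21×365 + 6×366 = 9861 days.
May 2163: 31 − 17 = 14 days remain.
June 1, 2163: 1 day.
Residual: 15 days.
Total: 9876 days.
9876 mod 7 = 6, so 6 days before Wednesday is Thursday.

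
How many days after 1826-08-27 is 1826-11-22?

87

August 1826: 31 − 27 = 4 days remain.
Then September (30), October (31): 30 + 31 = 61 days.
November 1–22, 1826: 22 days.
Total: 4 + 61 + 22 = 87 days.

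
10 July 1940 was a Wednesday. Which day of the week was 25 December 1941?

Thursday

July 10, 1940 → July 10, 1941: 365 days.
July 1941: 31 − 10 = 21 days remain.
Then August (31), September (30), October (31), November (30): 31 + 30 + 31 + 30 = 122 days.
December 1–25, 1941: 25 days.
Residual: 168 days.
Total: 533 days.
533 mod 7 = 1, so 1 day after Wednesday is Thursday.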